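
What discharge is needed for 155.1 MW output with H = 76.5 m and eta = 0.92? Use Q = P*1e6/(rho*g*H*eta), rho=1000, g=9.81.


Q = 155.1 * 1e6 / (1000 * 9.81 * 76.5 * 0.92) = 224.6433 m^3/s


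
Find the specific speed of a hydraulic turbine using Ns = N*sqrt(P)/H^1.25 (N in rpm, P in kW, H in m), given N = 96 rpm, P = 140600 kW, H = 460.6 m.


Ns = 96 * 140600^0.5 / 460.6^1.25 = 16.8698


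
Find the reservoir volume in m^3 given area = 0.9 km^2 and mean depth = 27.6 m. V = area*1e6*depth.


V = 0.9 * 1e6 * 27.6 = 2.4840e+07 m^3


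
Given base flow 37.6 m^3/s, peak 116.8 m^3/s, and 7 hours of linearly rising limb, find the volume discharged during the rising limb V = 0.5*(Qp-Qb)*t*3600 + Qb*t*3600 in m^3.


V = 0.5*(116.8 - 37.6)*7*3600 + 37.6*7*3600 = 1.9454e+06 m^3


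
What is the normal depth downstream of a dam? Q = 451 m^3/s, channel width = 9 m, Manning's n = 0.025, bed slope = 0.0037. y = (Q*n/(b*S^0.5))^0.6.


y = (451 * 0.025 / (9 * 0.0037^0.5))^0.6 = 6.1414 m


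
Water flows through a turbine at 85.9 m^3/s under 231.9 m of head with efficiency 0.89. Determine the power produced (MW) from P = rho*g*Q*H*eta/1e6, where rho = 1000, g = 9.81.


P = 1000 * 9.81 * 85.9 * 231.9 * 0.89 / 1e6 = 173.9214 MW


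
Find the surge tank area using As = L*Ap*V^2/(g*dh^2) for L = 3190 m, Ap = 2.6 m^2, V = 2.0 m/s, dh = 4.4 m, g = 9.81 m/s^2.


As = 3190 * 2.6 * 2.0^2 / (9.81 * 4.4^2) = 174.6826 m^2


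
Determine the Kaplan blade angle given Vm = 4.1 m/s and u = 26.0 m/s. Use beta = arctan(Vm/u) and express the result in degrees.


beta = arctan(4.1 / 26.0) = 8.9613 degrees


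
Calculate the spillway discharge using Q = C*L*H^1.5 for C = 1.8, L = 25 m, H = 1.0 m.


Q = 1.8 * 25 * 1.0^1.5 = 45.0000 m^3/s


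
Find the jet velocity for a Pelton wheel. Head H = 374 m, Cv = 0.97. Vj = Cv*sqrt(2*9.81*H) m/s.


Vj = 0.97 * sqrt(2*9.81*374) = 83.0916 m/s


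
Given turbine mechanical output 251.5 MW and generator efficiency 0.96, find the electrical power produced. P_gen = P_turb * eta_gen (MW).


P_gen = 251.5 * 0.96 = 241.4400 MW


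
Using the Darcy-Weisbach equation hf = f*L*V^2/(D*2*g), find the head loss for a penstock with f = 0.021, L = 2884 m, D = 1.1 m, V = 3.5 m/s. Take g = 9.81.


hf = 0.021 * 2884 * 3.5^2 / (1.1 * 2 * 9.81) = 34.3763 m


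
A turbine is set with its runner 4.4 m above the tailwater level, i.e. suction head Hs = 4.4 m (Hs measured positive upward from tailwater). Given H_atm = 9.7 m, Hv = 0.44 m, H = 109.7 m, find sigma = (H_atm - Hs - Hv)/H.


sigma = (9.7 - 4.4 - 0.44) / 109.7 = 0.0443


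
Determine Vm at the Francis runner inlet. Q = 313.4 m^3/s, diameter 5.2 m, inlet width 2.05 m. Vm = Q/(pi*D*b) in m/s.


Vm = 313.4 / (pi * 5.2 * 2.05) = 9.3582 m/s


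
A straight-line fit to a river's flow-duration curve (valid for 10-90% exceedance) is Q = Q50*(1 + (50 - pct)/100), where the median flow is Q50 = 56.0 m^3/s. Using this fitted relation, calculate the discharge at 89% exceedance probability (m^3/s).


Q = 56.0 * (1 + (50 - 89)/100) = 34.1600 m^3/s


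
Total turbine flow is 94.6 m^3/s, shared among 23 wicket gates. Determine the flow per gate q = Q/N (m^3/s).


q = 94.6 / 23 = 4.1130 m^3/s


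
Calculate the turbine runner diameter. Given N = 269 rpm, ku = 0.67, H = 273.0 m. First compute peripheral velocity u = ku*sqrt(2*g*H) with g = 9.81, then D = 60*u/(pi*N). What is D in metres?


u = 0.67 * sqrt(2*9.81*273.0) = 49.0349 m/s
D = 60 * 49.0349 / (pi * 269) = 3.4814 m


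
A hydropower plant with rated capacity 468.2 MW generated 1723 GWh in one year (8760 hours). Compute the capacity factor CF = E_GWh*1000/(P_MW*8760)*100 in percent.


CF = 1723 * 1000 / (468.2 * 8760) * 100 = 42.0097 %


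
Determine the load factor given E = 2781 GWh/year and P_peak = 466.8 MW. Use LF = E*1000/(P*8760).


LF = 2781 * 1000 / (466.8 * 8760) = 0.6801


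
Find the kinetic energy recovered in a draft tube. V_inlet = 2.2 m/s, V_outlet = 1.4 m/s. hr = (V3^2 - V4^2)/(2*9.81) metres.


hr = (2.2^2 - 1.4^2) / (2*9.81) = 0.1468 m


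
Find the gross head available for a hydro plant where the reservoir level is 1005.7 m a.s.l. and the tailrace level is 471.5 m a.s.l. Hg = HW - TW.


Hg = 1005.7 - 471.5 = 534.2000 m


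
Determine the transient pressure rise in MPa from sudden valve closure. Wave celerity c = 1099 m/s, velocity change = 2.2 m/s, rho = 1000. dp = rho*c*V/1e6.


dp = 1000 * 1099 * 2.2 / 1e6 = 2.4178 MPa


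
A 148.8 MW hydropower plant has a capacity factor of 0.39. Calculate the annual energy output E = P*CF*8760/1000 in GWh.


E = 148.8 * 0.39 * 8760 / 1000 = 508.3603 GWh


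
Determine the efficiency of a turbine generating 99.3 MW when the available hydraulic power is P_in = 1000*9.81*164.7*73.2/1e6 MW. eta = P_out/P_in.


P_in = 1000 * 9.81 * 164.7 * 73.2 / 1e6 = 118.2698 MW
eta = 99.3 / 118.2698 = 0.8396


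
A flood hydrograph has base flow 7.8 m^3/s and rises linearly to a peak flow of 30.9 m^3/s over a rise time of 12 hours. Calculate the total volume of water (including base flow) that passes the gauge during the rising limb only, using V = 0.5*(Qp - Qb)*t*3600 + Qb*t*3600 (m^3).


V = 0.5*(30.9 - 7.8)*12*3600 + 7.8*12*3600 = 835920.0000 m^3


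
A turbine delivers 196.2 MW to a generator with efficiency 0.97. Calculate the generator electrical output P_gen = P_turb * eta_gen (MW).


P_gen = 196.2 * 0.97 = 190.3140 MW


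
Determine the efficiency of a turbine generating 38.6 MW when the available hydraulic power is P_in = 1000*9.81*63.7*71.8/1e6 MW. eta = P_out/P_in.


P_in = 1000 * 9.81 * 63.7 * 71.8 / 1e6 = 44.8676 MW
eta = 38.6 / 44.8676 = 0.8603


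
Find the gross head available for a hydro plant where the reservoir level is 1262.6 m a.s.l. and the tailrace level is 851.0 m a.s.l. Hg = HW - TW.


Hg = 1262.6 - 851.0 = 411.6000 m


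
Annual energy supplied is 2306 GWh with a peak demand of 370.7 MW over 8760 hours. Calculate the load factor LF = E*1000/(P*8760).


LF = 2306 * 1000 / (370.7 * 8760) = 0.7101


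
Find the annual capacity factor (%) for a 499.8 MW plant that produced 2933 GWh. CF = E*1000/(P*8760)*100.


CF = 2933 * 1000 / (499.8 * 8760) * 100 = 66.9903 %


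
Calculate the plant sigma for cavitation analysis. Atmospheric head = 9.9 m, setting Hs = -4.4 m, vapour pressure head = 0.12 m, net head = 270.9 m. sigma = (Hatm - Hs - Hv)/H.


sigma = (9.9 - (-4.4) - 0.12) / 270.9 = 0.0523


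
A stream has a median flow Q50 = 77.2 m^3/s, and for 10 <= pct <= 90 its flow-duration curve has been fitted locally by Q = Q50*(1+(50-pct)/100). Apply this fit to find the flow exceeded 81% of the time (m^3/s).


Q = 77.2 * (1 + (50 - 81)/100) = 53.2680 m^3/s


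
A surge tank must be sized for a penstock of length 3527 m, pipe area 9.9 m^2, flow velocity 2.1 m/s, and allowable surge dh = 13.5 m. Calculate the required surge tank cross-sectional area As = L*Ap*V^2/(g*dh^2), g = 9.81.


As = 3527 * 9.9 * 2.1^2 / (9.81 * 13.5^2) = 86.1277 m^2


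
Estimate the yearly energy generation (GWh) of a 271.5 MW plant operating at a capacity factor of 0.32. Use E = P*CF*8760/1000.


E = 271.5 * 0.32 * 8760 / 1000 = 761.0688 GWh


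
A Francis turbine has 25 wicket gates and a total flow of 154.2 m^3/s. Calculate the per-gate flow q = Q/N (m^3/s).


q = 154.2 / 25 = 6.1680 m^3/s


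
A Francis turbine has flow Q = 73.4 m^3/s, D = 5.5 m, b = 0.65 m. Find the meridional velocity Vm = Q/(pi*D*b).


Vm = 73.4 / (pi * 5.5 * 0.65) = 6.5354 m/s


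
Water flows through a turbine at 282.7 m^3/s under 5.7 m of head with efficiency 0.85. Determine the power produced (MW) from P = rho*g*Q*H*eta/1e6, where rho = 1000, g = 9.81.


P = 1000 * 9.81 * 282.7 * 5.7 * 0.85 / 1e6 = 13.4366 MW


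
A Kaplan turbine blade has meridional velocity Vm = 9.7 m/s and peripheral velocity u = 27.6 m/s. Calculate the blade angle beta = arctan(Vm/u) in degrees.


beta = arctan(9.7 / 27.6) = 19.3640 degrees


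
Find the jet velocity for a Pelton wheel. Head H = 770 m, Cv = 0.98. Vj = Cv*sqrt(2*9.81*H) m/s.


Vj = 0.98 * sqrt(2*9.81*770) = 120.4539 m/s


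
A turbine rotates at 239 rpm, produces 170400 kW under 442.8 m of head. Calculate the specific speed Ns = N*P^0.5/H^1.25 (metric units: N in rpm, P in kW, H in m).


Ns = 239 * 170400^0.5 / 442.8^1.25 = 48.5706


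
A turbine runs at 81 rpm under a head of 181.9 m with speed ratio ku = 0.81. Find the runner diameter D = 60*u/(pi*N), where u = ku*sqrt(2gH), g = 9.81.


u = 0.81 * sqrt(2*9.81*181.9) = 48.3895 m/s
D = 60 * 48.3895 / (pi * 81) = 11.4095 m


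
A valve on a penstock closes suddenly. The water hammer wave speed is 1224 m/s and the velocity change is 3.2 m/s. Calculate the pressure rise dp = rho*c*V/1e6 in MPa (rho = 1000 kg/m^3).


dp = 1000 * 1224 * 3.2 / 1e6 = 3.9168 MPa


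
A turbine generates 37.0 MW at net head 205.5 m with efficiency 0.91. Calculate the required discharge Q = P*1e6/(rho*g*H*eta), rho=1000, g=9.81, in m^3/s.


Q = 37.0 * 1e6 / (1000 * 9.81 * 205.5 * 0.91) = 20.1688 m^3/s


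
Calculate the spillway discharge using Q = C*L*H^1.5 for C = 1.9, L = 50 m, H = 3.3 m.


Q = 1.9 * 50 * 3.3^1.5 = 569.5010 m^3/s


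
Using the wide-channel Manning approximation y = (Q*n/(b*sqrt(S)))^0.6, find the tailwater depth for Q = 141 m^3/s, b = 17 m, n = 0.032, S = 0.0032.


y = (141 * 0.032 / (17 * 0.0032^0.5))^0.6 = 2.5282 m


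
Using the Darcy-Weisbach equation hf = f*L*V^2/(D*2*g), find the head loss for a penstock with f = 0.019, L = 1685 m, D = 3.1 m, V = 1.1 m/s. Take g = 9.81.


hf = 0.019 * 1685 * 1.1^2 / (3.1 * 2 * 9.81) = 0.6369 m


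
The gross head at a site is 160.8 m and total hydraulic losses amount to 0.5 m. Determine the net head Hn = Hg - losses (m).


Hn = 160.8 - 0.5 = 160.3000 m


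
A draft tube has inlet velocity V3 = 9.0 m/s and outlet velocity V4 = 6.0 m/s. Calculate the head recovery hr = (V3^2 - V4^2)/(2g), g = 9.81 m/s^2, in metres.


hr = (9.0^2 - 6.0^2) / (2*9.81) = 2.2936 m


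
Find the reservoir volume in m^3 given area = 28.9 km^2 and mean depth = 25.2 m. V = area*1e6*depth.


V = 28.9 * 1e6 * 25.2 = 7.2828e+08 m^3


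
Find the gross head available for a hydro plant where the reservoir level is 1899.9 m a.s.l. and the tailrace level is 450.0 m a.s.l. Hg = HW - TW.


Hg = 1899.9 - 450.0 = 1449.9000 m


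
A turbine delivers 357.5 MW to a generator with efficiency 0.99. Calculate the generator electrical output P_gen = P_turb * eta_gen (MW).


P_gen = 357.5 * 0.99 = 353.9250 MW


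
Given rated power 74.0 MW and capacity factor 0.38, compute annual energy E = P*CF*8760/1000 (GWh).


E = 74.0 * 0.38 * 8760 / 1000 = 246.3312 GWh


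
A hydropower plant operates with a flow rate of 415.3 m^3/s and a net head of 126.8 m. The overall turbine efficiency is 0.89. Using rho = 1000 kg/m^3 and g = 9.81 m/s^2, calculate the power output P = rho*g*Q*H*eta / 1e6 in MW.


P = 1000 * 9.81 * 415.3 * 126.8 * 0.89 / 1e6 = 459.7695 MW


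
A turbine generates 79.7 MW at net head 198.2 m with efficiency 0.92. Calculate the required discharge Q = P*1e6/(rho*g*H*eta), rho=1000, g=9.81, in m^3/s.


Q = 79.7 * 1e6 / (1000 * 9.81 * 198.2 * 0.92) = 44.5551 m^3/s


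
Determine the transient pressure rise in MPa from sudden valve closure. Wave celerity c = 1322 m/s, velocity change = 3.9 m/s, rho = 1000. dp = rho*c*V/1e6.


dp = 1000 * 1322 * 3.9 / 1e6 = 5.1558 MPa


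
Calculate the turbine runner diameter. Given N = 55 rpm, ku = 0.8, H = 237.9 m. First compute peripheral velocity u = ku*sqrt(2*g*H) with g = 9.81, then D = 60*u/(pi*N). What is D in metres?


u = 0.8 * sqrt(2*9.81*237.9) = 54.6559 m/s
D = 60 * 54.6559 / (pi * 55) = 18.9791 m


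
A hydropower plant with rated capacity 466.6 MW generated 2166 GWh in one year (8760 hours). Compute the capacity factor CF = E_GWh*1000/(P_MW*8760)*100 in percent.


CF = 2166 * 1000 / (466.6 * 8760) * 100 = 52.9919 %


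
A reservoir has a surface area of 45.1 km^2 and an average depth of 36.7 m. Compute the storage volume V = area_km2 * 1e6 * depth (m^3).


V = 45.1 * 1e6 * 36.7 = 1.6552e+09 m^3


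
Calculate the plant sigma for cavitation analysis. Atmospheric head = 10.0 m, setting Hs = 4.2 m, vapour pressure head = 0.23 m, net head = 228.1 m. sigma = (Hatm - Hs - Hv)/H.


sigma = (10.0 - 4.2 - 0.23) / 228.1 = 0.0244


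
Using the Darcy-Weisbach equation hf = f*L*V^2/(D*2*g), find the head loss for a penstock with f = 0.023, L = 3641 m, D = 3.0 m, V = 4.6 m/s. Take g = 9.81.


hf = 0.023 * 3641 * 4.6^2 / (3.0 * 2 * 9.81) = 30.1054 m


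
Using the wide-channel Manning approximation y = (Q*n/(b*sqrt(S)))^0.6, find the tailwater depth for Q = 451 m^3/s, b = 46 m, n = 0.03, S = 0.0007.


y = (451 * 0.03 / (46 * 0.0007^0.5))^0.6 = 4.2422 m


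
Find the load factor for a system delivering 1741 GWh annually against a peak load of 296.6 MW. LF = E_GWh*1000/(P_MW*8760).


LF = 1741 * 1000 / (296.6 * 8760) = 0.6701


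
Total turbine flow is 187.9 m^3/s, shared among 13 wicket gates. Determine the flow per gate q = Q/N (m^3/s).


q = 187.9 / 13 = 14.4538 m^3/s


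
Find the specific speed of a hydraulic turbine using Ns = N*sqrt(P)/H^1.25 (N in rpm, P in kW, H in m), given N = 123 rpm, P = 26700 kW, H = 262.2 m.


Ns = 123 * 26700^0.5 / 262.2^1.25 = 19.0489


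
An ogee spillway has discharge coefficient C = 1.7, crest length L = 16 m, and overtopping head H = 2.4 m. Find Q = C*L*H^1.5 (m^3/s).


Q = 1.7 * 16 * 2.4^1.5 = 101.1313 m^3/s


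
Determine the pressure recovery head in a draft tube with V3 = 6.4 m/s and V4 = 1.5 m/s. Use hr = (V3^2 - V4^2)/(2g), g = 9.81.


hr = (6.4^2 - 1.5^2) / (2*9.81) = 1.9730 m


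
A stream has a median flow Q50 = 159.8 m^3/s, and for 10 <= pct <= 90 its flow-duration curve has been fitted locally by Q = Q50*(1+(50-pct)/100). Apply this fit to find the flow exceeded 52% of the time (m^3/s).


Q = 159.8 * (1 + (50 - 52)/100) = 156.6040 m^3/s


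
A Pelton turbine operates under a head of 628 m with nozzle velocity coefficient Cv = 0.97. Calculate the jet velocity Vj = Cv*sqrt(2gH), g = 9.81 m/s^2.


Vj = 0.97 * sqrt(2*9.81*628) = 107.6716 m/s


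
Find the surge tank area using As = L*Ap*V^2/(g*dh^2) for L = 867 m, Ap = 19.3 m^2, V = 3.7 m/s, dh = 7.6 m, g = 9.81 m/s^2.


As = 867 * 19.3 * 3.7^2 / (9.81 * 7.6^2) = 404.2813 m^2


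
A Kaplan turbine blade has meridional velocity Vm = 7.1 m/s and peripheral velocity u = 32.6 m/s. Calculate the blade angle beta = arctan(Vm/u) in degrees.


beta = arctan(7.1 / 32.6) = 12.2867 degrees


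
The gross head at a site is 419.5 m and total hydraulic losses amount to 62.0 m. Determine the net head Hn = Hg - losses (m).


Hn = 419.5 - 62.0 = 357.5000 m


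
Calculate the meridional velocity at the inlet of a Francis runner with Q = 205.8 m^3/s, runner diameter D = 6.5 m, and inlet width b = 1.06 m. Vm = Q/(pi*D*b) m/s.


Vm = 205.8 / (pi * 6.5 * 1.06) = 9.5077 m/s


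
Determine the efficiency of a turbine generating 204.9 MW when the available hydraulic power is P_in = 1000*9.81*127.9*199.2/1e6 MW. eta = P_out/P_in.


P_in = 1000 * 9.81 * 127.9 * 199.2 / 1e6 = 249.9360 MW
eta = 204.9 / 249.9360 = 0.8198


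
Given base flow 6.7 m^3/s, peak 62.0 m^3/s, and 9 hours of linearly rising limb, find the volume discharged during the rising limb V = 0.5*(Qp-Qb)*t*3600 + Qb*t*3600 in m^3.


V = 0.5*(62.0 - 6.7)*9*3600 + 6.7*9*3600 = 1.1129e+06 m^3


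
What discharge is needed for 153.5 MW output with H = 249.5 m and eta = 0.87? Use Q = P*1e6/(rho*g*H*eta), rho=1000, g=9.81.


Q = 153.5 * 1e6 / (1000 * 9.81 * 249.5 * 0.87) = 72.0858 m^3/s


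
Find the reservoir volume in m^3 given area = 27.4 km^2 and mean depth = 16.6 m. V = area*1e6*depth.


V = 27.4 * 1e6 * 16.6 = 4.5484e+08 m^3


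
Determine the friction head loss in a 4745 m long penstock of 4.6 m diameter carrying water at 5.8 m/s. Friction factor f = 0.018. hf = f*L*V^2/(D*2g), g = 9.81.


hf = 0.018 * 4745 * 5.8^2 / (4.6 * 2 * 9.81) = 31.8352 m


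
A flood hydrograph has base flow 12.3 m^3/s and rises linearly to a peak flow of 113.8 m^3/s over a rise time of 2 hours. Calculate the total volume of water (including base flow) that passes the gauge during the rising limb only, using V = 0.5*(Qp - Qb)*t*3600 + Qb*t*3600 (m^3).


V = 0.5*(113.8 - 12.3)*2*3600 + 12.3*2*3600 = 453960.0000 m^3


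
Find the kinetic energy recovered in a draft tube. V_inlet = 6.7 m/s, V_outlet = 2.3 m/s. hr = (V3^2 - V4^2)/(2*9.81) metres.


hr = (6.7^2 - 2.3^2) / (2*9.81) = 2.0183 m


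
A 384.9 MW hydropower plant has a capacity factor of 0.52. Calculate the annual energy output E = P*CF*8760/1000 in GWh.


E = 384.9 * 0.52 * 8760 / 1000 = 1753.2965 GWh


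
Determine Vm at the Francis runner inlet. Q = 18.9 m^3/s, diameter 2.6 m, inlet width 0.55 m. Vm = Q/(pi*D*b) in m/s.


Vm = 18.9 / (pi * 2.6 * 0.55) = 4.2070 m/s


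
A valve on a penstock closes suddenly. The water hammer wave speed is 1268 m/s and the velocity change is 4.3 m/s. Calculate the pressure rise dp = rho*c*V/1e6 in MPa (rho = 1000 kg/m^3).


dp = 1000 * 1268 * 4.3 / 1e6 = 5.4524 MPa


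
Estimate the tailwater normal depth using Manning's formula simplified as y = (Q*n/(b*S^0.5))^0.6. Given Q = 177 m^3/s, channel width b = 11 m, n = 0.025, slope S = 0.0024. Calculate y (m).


y = (177 * 0.025 / (11 * 0.0024^0.5))^0.6 = 3.5371 m


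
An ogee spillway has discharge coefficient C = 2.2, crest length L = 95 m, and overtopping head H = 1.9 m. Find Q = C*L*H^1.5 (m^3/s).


Q = 2.2 * 95 * 1.9^1.5 = 547.3646 m^3/s


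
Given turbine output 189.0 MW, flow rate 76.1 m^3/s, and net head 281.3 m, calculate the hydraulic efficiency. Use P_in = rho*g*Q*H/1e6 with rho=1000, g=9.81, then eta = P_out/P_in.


P_in = 1000 * 9.81 * 76.1 * 281.3 / 1e6 = 210.0020 MW
eta = 189.0 / 210.0020 = 0.9000


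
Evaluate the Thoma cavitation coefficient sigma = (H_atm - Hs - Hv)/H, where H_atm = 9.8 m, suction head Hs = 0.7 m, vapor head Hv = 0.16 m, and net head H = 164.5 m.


sigma = (9.8 - 0.7 - 0.16) / 164.5 = 0.0543


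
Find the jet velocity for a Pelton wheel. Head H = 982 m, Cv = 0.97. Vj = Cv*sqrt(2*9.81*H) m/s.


Vj = 0.97 * sqrt(2*9.81*982) = 134.6409 m/s


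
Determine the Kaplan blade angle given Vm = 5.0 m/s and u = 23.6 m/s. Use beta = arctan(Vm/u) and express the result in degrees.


beta = arctan(5.0 / 23.6) = 11.9621 degrees


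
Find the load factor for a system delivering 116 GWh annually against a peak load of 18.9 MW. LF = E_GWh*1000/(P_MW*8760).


LF = 116 * 1000 / (18.9 * 8760) = 0.7006


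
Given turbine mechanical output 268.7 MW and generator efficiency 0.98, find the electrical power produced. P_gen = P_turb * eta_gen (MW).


P_gen = 268.7 * 0.98 = 263.3260 MW


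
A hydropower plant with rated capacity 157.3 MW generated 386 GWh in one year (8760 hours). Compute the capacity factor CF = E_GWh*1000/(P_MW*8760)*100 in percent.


CF = 386 * 1000 / (157.3 * 8760) * 100 = 28.0127 %


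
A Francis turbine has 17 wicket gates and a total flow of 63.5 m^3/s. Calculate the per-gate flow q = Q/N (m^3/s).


q = 63.5 / 17 = 3.7353 m^3/s


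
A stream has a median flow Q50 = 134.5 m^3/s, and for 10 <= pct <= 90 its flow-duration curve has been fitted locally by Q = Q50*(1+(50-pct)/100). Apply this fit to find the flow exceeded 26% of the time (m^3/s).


Q = 134.5 * (1 + (50 - 26)/100) = 166.7800 m^3/s


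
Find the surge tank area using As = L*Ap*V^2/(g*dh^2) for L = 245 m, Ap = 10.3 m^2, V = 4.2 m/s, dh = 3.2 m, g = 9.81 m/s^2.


As = 245 * 10.3 * 4.2^2 / (9.81 * 3.2^2) = 443.1318 m^2


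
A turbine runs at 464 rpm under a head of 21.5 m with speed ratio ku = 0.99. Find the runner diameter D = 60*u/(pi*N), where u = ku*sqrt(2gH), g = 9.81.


u = 0.99 * sqrt(2*9.81*21.5) = 20.3331 m/s
D = 60 * 20.3331 / (pi * 464) = 0.8369 m


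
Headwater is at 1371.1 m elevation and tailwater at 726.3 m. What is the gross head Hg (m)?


Hg = 1371.1 - 726.3 = 644.8000 m


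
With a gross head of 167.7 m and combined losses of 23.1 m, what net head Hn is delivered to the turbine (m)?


Hn = 167.7 - 23.1 = 144.6000 m


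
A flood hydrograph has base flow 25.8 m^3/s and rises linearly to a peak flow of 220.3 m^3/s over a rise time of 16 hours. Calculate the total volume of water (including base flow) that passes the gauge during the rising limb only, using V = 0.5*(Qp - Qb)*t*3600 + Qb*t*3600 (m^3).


V = 0.5*(220.3 - 25.8)*16*3600 + 25.8*16*3600 = 7.0877e+06 m^3


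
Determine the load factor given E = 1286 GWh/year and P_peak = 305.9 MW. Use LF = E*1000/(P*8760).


LF = 1286 * 1000 / (305.9 * 8760) = 0.4799


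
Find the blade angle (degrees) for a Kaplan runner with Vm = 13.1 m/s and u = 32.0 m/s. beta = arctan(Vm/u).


beta = arctan(13.1 / 32.0) = 22.2630 degrees


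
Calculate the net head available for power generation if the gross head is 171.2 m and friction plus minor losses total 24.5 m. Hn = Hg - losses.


Hn = 171.2 - 24.5 = 146.7000 m


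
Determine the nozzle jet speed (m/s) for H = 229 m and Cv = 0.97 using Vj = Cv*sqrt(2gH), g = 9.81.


Vj = 0.97 * sqrt(2*9.81*229) = 65.0188 m/s


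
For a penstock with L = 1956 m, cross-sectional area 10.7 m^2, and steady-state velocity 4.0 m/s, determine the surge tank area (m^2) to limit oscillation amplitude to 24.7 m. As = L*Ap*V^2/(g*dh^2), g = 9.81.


As = 1956 * 10.7 * 4.0^2 / (9.81 * 24.7^2) = 55.9512 m^2


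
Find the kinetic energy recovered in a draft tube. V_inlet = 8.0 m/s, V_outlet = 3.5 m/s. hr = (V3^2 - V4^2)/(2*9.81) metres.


hr = (8.0^2 - 3.5^2) / (2*9.81) = 2.6376 m


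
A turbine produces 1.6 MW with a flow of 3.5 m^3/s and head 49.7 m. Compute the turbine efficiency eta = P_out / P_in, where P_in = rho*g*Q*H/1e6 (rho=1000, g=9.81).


P_in = 1000 * 9.81 * 3.5 * 49.7 / 1e6 = 1.7064 MW
eta = 1.6 / 1.7064 = 0.9376


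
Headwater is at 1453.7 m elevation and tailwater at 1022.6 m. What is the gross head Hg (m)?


Hg = 1453.7 - 1022.6 = 431.1000 m


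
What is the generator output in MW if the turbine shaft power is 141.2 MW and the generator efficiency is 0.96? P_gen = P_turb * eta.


P_gen = 141.2 * 0.96 = 135.5520 MW


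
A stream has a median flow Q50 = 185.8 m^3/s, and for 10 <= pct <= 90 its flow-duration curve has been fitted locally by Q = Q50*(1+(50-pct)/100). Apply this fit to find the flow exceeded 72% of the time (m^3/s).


Q = 185.8 * (1 + (50 - 72)/100) = 144.9240 m^3/s


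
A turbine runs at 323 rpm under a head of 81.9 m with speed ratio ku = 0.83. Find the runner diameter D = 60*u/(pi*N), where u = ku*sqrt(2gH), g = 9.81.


u = 0.83 * sqrt(2*9.81*81.9) = 33.2713 m/s
D = 60 * 33.2713 / (pi * 323) = 1.9673 m


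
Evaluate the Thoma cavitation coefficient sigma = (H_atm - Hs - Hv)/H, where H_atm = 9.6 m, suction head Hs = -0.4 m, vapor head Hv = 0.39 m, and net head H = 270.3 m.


sigma = (9.6 - (-0.4) - 0.39) / 270.3 = 0.0356


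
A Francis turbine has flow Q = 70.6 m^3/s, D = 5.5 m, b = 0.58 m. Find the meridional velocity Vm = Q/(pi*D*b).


Vm = 70.6 / (pi * 5.5 * 0.58) = 7.0447 m/s


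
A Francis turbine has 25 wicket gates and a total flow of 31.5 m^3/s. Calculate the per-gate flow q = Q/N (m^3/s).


q = 31.5 / 25 = 1.2600 m^3/s


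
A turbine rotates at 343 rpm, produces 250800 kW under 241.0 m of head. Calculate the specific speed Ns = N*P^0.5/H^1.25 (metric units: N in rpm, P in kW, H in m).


Ns = 343 * 250800^0.5 / 241.0^1.25 = 180.8992


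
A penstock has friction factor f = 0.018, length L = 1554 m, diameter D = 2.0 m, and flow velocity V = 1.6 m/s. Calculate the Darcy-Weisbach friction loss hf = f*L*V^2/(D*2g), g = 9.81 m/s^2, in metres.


hf = 0.018 * 1554 * 1.6^2 / (2.0 * 2 * 9.81) = 1.8249 m


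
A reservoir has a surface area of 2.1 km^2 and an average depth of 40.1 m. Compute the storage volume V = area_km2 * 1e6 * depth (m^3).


V = 2.1 * 1e6 * 40.1 = 8.4210e+07 m^3


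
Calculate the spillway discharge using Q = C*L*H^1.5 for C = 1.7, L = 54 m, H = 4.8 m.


Q = 1.7 * 54 * 4.8^1.5 = 965.3939 m^3/s


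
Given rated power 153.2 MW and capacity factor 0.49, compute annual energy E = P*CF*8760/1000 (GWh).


E = 153.2 * 0.49 * 8760 / 1000 = 657.5957 GWh


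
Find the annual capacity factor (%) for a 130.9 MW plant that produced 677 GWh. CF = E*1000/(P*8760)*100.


CF = 677 * 1000 / (130.9 * 8760) * 100 = 59.0398 %


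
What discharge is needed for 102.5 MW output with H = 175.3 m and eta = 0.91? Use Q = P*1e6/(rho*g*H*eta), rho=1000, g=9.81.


Q = 102.5 * 1e6 / (1000 * 9.81 * 175.3 * 0.91) = 65.4985 m^3/s


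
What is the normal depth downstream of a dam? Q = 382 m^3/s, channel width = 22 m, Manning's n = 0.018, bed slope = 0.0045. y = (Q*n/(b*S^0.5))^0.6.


y = (382 * 0.018 / (22 * 0.0045^0.5))^0.6 = 2.5176 m


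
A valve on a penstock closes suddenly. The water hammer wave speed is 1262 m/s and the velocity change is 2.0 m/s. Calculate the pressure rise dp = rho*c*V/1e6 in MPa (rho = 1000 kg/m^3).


dp = 1000 * 1262 * 2.0 / 1e6 = 2.5240 MPa


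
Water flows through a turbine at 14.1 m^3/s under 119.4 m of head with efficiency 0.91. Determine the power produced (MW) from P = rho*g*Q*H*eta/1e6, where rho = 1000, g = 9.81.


P = 1000 * 9.81 * 14.1 * 119.4 * 0.91 / 1e6 = 15.0291 MW


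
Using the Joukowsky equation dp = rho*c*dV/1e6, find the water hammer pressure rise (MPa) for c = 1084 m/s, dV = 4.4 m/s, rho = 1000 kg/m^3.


dp = 1000 * 1084 * 4.4 / 1e6 = 4.7696 MPa


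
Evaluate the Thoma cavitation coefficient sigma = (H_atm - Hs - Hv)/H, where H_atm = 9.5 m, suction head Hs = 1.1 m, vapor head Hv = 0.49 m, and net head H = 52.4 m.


sigma = (9.5 - 1.1 - 0.49) / 52.4 = 0.1510


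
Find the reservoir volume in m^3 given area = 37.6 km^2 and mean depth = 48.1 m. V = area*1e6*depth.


V = 37.6 * 1e6 * 48.1 = 1.8086e+09 m^3


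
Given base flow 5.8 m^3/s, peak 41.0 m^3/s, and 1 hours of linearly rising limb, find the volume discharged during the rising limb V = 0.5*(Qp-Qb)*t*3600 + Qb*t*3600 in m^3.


V = 0.5*(41.0 - 5.8)*1*3600 + 5.8*1*3600 = 84240.0000 m^3


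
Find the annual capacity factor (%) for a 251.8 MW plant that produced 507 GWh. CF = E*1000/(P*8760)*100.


CF = 507 * 1000 / (251.8 * 8760) * 100 = 22.9852 %


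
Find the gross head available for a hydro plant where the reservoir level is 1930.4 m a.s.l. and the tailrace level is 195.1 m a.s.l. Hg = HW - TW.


Hg = 1930.4 - 195.1 = 1735.3000 m


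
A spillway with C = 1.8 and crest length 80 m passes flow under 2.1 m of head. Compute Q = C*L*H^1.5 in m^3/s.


Q = 1.8 * 80 * 2.1^1.5 = 438.2192 m^3/s


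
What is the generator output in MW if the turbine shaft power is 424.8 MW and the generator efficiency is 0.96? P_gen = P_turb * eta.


P_gen = 424.8 * 0.96 = 407.8080 MW


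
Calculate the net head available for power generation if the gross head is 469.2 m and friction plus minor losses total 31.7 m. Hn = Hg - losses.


Hn = 469.2 - 31.7 = 437.5000 m


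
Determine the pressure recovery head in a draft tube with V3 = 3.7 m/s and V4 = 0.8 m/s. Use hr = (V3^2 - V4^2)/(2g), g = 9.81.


hr = (3.7^2 - 0.8^2) / (2*9.81) = 0.6651 m


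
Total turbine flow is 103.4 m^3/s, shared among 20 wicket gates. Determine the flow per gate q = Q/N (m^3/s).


q = 103.4 / 20 = 5.1700 m^3/s


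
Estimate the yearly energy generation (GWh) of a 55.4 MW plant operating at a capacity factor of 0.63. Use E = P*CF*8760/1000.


E = 55.4 * 0.63 * 8760 / 1000 = 305.7415 GWh


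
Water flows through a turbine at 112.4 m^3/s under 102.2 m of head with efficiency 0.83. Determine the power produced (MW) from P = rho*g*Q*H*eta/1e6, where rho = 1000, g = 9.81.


P = 1000 * 9.81 * 112.4 * 102.2 * 0.83 / 1e6 = 93.5329 MW


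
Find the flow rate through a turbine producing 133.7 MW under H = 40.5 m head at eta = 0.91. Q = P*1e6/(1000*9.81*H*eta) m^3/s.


Q = 133.7 * 1e6 / (1000 * 9.81 * 40.5 * 0.91) = 369.7992 m^3/s


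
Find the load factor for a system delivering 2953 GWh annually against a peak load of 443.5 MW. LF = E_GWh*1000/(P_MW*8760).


LF = 2953 * 1000 / (443.5 * 8760) = 0.7601


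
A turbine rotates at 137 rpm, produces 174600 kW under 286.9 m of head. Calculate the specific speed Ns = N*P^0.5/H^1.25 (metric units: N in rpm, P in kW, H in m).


Ns = 137 * 174600^0.5 / 286.9^1.25 = 48.4819


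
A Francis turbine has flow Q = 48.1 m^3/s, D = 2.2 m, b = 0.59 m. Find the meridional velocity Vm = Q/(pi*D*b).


Vm = 48.1 / (pi * 2.2 * 0.59) = 11.7956 m/s


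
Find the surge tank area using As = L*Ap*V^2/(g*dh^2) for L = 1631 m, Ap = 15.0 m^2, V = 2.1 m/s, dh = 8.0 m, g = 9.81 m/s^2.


As = 1631 * 15.0 * 2.1^2 / (9.81 * 8.0^2) = 171.8442 m^2


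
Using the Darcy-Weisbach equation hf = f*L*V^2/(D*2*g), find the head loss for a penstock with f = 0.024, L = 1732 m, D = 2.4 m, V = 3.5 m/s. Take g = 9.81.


hf = 0.024 * 1732 * 3.5^2 / (2.4 * 2 * 9.81) = 10.8140 m


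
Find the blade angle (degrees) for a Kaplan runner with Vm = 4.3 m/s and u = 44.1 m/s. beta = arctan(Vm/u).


beta = arctan(4.3 / 44.1) = 5.5691 degrees


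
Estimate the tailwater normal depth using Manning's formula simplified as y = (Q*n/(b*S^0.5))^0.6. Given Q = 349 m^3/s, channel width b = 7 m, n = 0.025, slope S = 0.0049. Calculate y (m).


y = (349 * 0.025 / (7 * 0.0049^0.5))^0.6 = 5.6278 m


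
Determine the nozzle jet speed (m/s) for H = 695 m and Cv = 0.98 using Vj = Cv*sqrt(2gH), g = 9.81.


Vj = 0.98 * sqrt(2*9.81*695) = 114.4374 m/s


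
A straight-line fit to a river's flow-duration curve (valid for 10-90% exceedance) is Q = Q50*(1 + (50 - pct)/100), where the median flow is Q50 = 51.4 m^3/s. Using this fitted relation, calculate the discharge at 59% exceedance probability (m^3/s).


Q = 51.4 * (1 + (50 - 59)/100) = 46.7740 m^3/s


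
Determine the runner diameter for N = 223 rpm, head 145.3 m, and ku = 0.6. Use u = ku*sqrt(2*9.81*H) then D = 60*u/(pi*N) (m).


u = 0.6 * sqrt(2*9.81*145.3) = 32.0357 m/s
D = 60 * 32.0357 / (pi * 223) = 2.7437 m


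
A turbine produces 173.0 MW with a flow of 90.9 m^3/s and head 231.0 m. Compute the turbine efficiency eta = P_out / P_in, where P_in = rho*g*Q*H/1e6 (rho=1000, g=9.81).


P_in = 1000 * 9.81 * 90.9 * 231.0 / 1e6 = 205.9894 MW
eta = 173.0 / 205.9894 = 0.8398


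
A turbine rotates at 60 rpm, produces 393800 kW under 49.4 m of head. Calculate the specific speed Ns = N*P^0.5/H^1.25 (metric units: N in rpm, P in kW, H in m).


Ns = 60 * 393800^0.5 / 49.4^1.25 = 287.4951


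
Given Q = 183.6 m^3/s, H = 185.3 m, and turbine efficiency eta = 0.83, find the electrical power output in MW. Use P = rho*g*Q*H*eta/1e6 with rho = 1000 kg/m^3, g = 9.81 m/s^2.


P = 1000 * 9.81 * 183.6 * 185.3 * 0.83 / 1e6 = 277.0098 MW


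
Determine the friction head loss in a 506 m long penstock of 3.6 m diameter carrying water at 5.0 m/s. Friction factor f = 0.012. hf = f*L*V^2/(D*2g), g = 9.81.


hf = 0.012 * 506 * 5.0^2 / (3.6 * 2 * 9.81) = 2.1492 m


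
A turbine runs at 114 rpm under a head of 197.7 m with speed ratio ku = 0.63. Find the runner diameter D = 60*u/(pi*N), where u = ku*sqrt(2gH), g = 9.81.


u = 0.63 * sqrt(2*9.81*197.7) = 39.2368 m/s
D = 60 * 39.2368 / (pi * 114) = 6.5734 m


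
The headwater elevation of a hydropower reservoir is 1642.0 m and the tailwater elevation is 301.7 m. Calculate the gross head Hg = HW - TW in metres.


Hg = 1642.0 - 301.7 = 1340.3000 m


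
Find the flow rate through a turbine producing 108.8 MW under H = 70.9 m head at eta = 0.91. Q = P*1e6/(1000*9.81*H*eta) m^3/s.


Q = 108.8 * 1e6 / (1000 * 9.81 * 70.9 * 0.91) = 171.8986 m^3/s


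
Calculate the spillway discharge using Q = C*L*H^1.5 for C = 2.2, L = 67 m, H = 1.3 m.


Q = 2.2 * 67 * 1.3^1.5 = 218.4804 m^3/s


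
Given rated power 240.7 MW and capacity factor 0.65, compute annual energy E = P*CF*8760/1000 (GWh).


E = 240.7 * 0.65 * 8760 / 1000 = 1370.5458 GWh


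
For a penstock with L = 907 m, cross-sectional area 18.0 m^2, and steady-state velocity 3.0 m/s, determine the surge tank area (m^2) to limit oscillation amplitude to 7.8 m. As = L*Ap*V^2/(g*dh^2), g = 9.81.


As = 907 * 18.0 * 3.0^2 / (9.81 * 7.8^2) = 246.1864 m^2


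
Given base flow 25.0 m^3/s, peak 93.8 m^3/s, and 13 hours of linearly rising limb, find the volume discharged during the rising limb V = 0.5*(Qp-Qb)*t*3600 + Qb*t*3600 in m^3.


V = 0.5*(93.8 - 25.0)*13*3600 + 25.0*13*3600 = 2.7799e+06 m^3


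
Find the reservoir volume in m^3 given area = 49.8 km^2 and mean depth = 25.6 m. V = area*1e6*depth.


V = 49.8 * 1e6 * 25.6 = 1.2749e+09 m^3


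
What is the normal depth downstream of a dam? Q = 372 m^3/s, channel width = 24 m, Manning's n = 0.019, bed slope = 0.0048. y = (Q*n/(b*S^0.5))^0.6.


y = (372 * 0.019 / (24 * 0.0048^0.5))^0.6 = 2.3828 m


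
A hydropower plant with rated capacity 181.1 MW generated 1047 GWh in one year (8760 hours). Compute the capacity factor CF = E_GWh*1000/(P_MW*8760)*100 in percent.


CF = 1047 * 1000 / (181.1 * 8760) * 100 = 65.9970 %


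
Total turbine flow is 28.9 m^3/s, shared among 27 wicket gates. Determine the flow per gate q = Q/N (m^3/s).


q = 28.9 / 27 = 1.0704 m^3/s


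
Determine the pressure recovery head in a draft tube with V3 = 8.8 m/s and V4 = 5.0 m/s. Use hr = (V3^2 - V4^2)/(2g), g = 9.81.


hr = (8.8^2 - 5.0^2) / (2*9.81) = 2.6728 m


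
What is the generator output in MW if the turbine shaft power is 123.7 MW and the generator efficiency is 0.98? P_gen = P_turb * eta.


P_gen = 123.7 * 0.98 = 121.2260 MW


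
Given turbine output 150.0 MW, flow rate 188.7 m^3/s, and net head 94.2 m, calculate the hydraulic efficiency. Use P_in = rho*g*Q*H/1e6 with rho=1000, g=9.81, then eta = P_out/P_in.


P_in = 1000 * 9.81 * 188.7 * 94.2 / 1e6 = 174.3780 MW
eta = 150.0 / 174.3780 = 0.8602


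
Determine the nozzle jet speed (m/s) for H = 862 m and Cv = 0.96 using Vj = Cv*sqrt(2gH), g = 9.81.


Vj = 0.96 * sqrt(2*9.81*862) = 124.8459 m/s


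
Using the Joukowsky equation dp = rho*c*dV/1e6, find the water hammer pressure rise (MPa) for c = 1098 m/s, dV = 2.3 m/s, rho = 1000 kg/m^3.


dp = 1000 * 1098 * 2.3 / 1e6 = 2.5254 MPa


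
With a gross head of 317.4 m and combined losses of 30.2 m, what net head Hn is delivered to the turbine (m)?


Hn = 317.4 - 30.2 = 287.2000 m


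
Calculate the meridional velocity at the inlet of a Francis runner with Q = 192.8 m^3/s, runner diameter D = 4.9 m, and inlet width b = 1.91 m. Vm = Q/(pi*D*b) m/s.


Vm = 192.8 / (pi * 4.9 * 1.91) = 6.5573 m/s


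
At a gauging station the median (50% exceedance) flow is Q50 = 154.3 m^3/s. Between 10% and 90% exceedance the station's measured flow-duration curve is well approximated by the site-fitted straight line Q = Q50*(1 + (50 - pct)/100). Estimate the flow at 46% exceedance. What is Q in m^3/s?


Q = 154.3 * (1 + (50 - 46)/100) = 160.4720 m^3/s


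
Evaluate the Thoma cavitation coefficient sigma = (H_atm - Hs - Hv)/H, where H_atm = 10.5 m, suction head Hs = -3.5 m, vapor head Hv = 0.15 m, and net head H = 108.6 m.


sigma = (10.5 - (-3.5) - 0.15) / 108.6 = 0.1275


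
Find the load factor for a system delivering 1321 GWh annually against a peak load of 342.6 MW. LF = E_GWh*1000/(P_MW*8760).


LF = 1321 * 1000 / (342.6 * 8760) = 0.4402


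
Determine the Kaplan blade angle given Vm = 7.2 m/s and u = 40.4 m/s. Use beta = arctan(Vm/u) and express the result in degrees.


beta = arctan(7.2 / 40.4) = 10.1050 degrees


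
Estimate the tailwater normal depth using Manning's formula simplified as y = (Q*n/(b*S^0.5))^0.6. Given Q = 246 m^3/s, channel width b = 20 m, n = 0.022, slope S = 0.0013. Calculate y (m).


y = (246 * 0.022 / (20 * 0.0013^0.5))^0.6 = 3.3513 m


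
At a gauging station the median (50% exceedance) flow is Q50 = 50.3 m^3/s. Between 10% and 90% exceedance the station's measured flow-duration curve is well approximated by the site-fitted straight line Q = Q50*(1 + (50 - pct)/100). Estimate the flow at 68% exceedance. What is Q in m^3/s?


Q = 50.3 * (1 + (50 - 68)/100) = 41.2460 m^3/s


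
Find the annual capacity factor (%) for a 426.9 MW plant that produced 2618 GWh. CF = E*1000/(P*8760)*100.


CF = 2618 * 1000 / (426.9 * 8760) * 100 = 70.0067 %


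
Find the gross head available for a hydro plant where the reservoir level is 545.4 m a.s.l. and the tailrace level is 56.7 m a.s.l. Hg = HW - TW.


Hg = 545.4 - 56.7 = 488.7000 m


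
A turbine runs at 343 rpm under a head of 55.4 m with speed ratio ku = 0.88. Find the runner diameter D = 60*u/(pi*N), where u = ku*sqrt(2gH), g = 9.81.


u = 0.88 * sqrt(2*9.81*55.4) = 29.0126 m/s
D = 60 * 29.0126 / (pi * 343) = 1.6155 m


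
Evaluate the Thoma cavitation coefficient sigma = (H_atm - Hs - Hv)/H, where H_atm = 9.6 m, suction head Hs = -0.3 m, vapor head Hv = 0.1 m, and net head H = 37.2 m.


sigma = (9.6 - (-0.3) - 0.1) / 37.2 = 0.2634


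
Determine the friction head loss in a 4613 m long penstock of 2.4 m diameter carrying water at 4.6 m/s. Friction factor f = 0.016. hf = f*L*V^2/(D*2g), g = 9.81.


hf = 0.016 * 4613 * 4.6^2 / (2.4 * 2 * 9.81) = 33.1672 m


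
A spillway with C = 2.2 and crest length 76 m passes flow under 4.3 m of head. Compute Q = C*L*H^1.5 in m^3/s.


Q = 2.2 * 76 * 4.3^1.5 = 1490.8672 m^3/s


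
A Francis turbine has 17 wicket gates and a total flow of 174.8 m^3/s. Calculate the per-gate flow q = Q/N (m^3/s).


q = 174.8 / 17 = 10.2824 m^3/s


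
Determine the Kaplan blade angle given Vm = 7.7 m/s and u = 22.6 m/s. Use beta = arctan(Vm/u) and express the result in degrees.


beta = arctan(7.7 / 22.6) = 18.8144 degrees


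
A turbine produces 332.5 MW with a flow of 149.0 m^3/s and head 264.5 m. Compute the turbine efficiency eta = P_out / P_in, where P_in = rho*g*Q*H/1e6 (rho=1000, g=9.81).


P_in = 1000 * 9.81 * 149.0 * 264.5 / 1e6 = 386.6170 MW
eta = 332.5 / 386.6170 = 0.8600


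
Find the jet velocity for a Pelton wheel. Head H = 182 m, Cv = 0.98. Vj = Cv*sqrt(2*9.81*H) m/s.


Vj = 0.98 * sqrt(2*9.81*182) = 58.5614 m/s


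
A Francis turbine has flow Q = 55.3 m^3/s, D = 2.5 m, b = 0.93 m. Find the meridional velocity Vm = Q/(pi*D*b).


Vm = 55.3 / (pi * 2.5 * 0.93) = 7.5710 m/s


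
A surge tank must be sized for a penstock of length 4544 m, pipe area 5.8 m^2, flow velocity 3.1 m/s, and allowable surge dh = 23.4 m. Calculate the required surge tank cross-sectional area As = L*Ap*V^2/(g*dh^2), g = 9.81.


As = 4544 * 5.8 * 3.1^2 / (9.81 * 23.4^2) = 47.1508 m^2


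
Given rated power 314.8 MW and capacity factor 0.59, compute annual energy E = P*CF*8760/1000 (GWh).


E = 314.8 * 0.59 * 8760 / 1000 = 1627.0123 GWh


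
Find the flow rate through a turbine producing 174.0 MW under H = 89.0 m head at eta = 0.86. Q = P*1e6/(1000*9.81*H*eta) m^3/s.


Q = 174.0 * 1e6 / (1000 * 9.81 * 89.0 * 0.86) = 231.7351 m^3/s


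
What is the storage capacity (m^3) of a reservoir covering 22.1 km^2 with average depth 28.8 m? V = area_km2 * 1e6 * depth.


V = 22.1 * 1e6 * 28.8 = 6.3648e+08 m^3


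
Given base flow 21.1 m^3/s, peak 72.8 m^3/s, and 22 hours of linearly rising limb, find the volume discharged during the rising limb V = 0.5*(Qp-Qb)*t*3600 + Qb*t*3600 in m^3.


V = 0.5*(72.8 - 21.1)*22*3600 + 21.1*22*3600 = 3.7184e+06 m^3
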